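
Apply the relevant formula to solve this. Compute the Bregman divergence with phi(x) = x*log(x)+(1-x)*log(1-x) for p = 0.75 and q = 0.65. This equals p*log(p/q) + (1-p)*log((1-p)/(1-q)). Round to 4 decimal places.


Bregman divergence with negative entropy generator:
D = p*log(p/q) + (1-p)*log((1-p)/(1-q)).
p = 0.75, q = 0.65.
p*log(p/q) = 0.75*log(0.75/0.65) = 0.107326.
(1-p)*log((1-p)/(1-q)) = 0.25*log(0.25/0.35) = -0.084118.
D = 0.107326 + -0.084118 = 0.0232

0.0232


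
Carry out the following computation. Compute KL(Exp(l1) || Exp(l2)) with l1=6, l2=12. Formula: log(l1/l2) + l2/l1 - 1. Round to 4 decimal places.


KL divergence for exponential family:
KL = log(l1/l2) + l2/l1 - 1.
log(6/12) = -0.693147.
12/6 = 2.0.
KL = -0.693147 + 2.0 - 1 = 0.3069

0.3069


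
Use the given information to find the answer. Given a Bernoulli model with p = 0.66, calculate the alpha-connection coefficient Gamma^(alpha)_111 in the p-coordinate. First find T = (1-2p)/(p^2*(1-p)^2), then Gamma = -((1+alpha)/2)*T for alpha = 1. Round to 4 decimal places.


Skewness (Amari-Chentsov) tensor: T = (1-2p)/(p^2*(1-p)^2).
p = 0.66, 1-2p = -0.32, p^2 = 0.4356, (1-p)^2 = 0.1156.
T = -0.32/(0.4356 * 0.1156) = -6.354835.
In the p-coordinate, Gamma^(alpha) = Gamma^(0) - (alpha/2)*T with Gamma^(0) = (1/2)*g'(p) = -T/2,
so Gamma^(alpha) = -((1+alpha)/2)*T.
alpha = 1, -(1+alpha)/2 = -1.0.
Gamma = -1.0 * -6.354835 = 6.3548

6.3548


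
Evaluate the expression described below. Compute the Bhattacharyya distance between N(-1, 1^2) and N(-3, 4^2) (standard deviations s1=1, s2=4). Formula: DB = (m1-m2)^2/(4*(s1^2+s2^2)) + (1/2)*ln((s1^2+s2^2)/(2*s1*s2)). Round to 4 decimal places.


Bhattacharyya distance between two Gaussians:
DB = (m1-m2)^2/(4*(s1^2+s2^2)) + (1/2)*ln((s1^2+s2^2)/(2*s1*s2)).
(m1-m2)^2 = (2)^2 = 4.
s1^2+s2^2 = 1 + 16 = 17.
term1 = 4/68 = 0.058824.
term2 = 0.5*ln(17/8.0) = 0.376886.
DB = 0.058824 + 0.376886 = 0.4357

0.4357


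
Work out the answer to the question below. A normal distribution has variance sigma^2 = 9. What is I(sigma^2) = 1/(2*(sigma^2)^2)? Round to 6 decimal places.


Fisher information for variance: I(sigma^2) = 1/(2*sigma^4).
sigma^2 = 9, so sigma^4 = 81.
I = 1/(2*81) = 1/162 = 0.006173

0.006173


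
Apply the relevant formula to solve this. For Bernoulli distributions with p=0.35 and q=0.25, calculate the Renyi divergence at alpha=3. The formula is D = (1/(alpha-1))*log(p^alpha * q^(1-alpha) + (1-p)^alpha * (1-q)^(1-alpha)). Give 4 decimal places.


Renyi divergence of order alpha between Bernoulli distributions:
D = (1/(alpha-1))*log(p^alpha * q^(1-alpha) + (1-p)^alpha * (1-q)^(1-alpha)).
alpha = 3, p = 0.35, q = 0.25.
p^alpha * q^(1-alpha) = 0.35^3 * 0.25^-2 = 0.686.
(1-p)^alpha * (1-q)^(1-alpha) = 0.65^3 * 0.75^-2 = 0.488222.
sum = 0.686 + 0.488222 = 1.174222.
D = (1/2)*log(1.174222) = 0.0803

0.0803


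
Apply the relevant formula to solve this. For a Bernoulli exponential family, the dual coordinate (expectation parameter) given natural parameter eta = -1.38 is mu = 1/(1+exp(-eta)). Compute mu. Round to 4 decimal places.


Dual coordinate (expectation parameter) for Bernoulli:
mu = 1/(1+exp(-eta)).
eta = -1.38.
exp(-eta) = exp(1.38) = 3.974902.
mu = 1/(1+3.974902) = 0.2010

0.2010


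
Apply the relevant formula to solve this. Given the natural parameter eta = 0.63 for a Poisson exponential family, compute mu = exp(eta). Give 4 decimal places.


Expectation parameter for Poisson exponential family:
mu = exp(eta).
eta = 0.63.
mu = exp(0.63) = 1.8776

1.8776


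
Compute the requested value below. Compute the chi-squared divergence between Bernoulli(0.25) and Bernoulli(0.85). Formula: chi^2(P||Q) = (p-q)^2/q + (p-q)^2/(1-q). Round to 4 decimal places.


Chi-squared divergence between Bernoulli distributions:
chi^2 = (p-q)^2/q + (p-q)^2/(1-q).
p = 0.25, q = 0.85, p-q = -0.6.
(p-q)^2 = 0.36.
term1 = 0.36/0.85 = 0.423529.
term2 = 0.36/0.15 = 2.4.
chi^2 = 0.423529 + 2.4 = 2.8235

2.8235


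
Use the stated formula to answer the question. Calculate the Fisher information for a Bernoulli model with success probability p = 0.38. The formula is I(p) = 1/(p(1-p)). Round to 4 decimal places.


For Bernoulli(p), Fisher information is I(p) = 1/(p*(1-p)).
p = 0.38, 1-p = 0.62.
p*(1-p) = 0.2356.
I(p) = 1/0.2356 = 4.2445

4.2445


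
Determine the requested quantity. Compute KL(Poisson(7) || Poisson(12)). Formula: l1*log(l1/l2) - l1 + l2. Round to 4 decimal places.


KL divergence for Poisson:
KL = l1*log(l1/l2) - l1 + l2.
l1 = 7, l2 = 12.
log(7/12) = -0.538997.
l1*log(l1/l2) = 7 * -0.538997 = -3.772976.
KL = -3.772976 - 7 + 12 = 1.2270

1.2270


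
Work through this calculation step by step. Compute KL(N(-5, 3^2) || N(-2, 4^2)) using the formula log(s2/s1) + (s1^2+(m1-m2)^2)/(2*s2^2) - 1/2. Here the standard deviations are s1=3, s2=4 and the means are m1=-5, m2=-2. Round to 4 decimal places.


KL divergence between normal distributions:
KL = log(s2/s1) + (s1^2 + (m1-m2)^2)/(2*s2^2) - 1/2.
log(4/3) = 0.287682.
(3^2 + (-5--2)^2)/(2*4^2) = (9 + 9)/32 = 0.5625.
KL = 0.287682 + 0.5625 - 0.5 = 0.3502

0.3502


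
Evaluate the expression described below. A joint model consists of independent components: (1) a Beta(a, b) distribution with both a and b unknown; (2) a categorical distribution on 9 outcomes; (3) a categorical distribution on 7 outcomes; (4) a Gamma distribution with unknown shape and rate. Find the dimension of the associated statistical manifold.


The dimension of a statistical manifold equals the number of free
(independent) real parameters of the model. For a product of independent
blocks the parameter counts add.
- Beta (a, b): 2.
- categorical on 9 outcomes (probabilities sum to 1): 9-1 = 8.
- categorical on 7 outcomes (probabilities sum to 1): 7-1 = 6.
- Gamma (shape, rate): 2.
Total = 2 + 8 + 6 + 2 = 18.
Dimension = 18

18


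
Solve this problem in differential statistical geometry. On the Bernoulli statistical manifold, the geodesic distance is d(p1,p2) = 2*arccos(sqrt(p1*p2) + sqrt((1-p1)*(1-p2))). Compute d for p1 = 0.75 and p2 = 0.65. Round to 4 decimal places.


Geodesic distance on Bernoulli manifold:
d(p1,p2) = 2*arccos(sqrt(p1*p2) + sqrt((1-p1)*(1-p2))).
sqrt(p1*p2) = sqrt(0.75*0.65) = 0.698212.
sqrt((1-p1)*(1-p2)) = sqrt(0.25*0.35) = 0.295804.
arg = 0.698212 + 0.295804 = 0.994016.
d = 2*arccos(0.994016) = 0.2189

0.2189


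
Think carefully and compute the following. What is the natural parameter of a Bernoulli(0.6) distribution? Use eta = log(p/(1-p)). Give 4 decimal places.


Natural parameter for Bernoulli: eta = log(p/(1-p)).
p = 0.6, 1-p = 0.4.
p/(1-p) = 1.5.
eta = log(1.5) = 0.4055

0.4055


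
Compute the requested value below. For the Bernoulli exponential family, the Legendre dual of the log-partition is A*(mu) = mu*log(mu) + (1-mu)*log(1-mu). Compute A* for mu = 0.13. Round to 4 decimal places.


Legendre transform for Bernoulli:
A*(mu) = mu*log(mu) + (1-mu)*log(1-mu).
mu = 0.13, 1-mu = 0.87.
mu*log(mu) = 0.13*log(0.13) = -0.265229.
(1-mu)*log(1-mu) = 0.87*log(0.87) = -0.121158.
A* = -0.265229 + -0.121158 = -0.3864

-0.3864


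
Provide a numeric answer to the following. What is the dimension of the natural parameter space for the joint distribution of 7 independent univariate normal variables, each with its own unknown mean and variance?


Exponential family dimension calculation:
Each univariate normal has two natural parameters (mu/sigma^2 and -1/(2 sigma^2)).
With 7 independent components, dim = 2 * 7 = 14.

14


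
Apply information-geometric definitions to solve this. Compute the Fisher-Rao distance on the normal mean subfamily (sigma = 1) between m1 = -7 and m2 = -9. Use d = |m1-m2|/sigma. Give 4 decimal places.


On the fixed-variance normal subfamily, geodesic distance = |m1-m2|/sigma.
|-7 - -9| = 2.
sigma = 1.
d = 2/1 = 2.0000

2.0000


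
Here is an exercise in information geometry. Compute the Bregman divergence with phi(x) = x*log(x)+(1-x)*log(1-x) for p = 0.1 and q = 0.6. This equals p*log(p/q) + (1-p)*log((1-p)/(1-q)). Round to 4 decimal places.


Bregman divergence with negative entropy generator:
D = p*log(p/q) + (1-p)*log((1-p)/(1-q)).
p = 0.1, q = 0.6.
p*log(p/q) = 0.1*log(0.1/0.6) = -0.179176.
(1-p)*log((1-p)/(1-q)) = 0.9*log(0.9/0.4) = 0.729837.
D = -0.179176 + 0.729837 = 0.5507

0.5507


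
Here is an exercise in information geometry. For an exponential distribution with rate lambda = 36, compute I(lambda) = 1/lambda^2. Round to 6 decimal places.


Fisher information for exponential: I(lambda) = 1/lambda^2.
lambda = 36, lambda^2 = 1296.
I = 1/1296 = 0.000772

0.000772


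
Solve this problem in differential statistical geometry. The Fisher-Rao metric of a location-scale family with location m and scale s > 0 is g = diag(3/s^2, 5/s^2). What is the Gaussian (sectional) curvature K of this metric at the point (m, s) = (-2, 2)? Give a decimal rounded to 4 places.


The metric has the form g = (A dm^2 + B ds^2)/s^2 with A = 3, B = 5.
Substitute u = sqrt(A/B)*m: g = B*(du^2 + ds^2)/s^2, i.e. B times the
Poincare upper half-plane metric, which has constant Gaussian curvature -1.
Scaling a 2D metric by a constant c divides the Gaussian curvature by c,
so K = -1/B = -1/(5) = -0.2000 everywhere (the point (m, s) = (-2, 2) is irrelevant:
the curvature is constant).
The requested Gaussian curvature is K = -0.2000.

-0.2000


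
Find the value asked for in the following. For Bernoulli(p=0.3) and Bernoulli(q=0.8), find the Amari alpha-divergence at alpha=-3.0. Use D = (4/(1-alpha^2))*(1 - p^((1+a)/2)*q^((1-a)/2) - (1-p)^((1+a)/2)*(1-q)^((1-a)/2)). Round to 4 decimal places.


Amari alpha-divergence:
D = (4/(1-alpha^2))*(1 - p^((1+a)/2)*q^((1-a)/2) - (1-p)^((1+a)/2)*(1-q)^((1-a)/2)).
alpha = -3.0, p = 0.3, q = 0.8.
e1 = (1+alpha)/2 = -1.0, e2 = (1-alpha)/2 = 2.0.
t1 = p^e1 * q^e2 = 0.3^-1.0 * 0.8^2.0 = 2.133333.
t2 = (1-p)^e1 * (1-q)^e2 = 0.7^-1.0 * 0.2^2.0 = 0.057143.
4/(1-alpha^2) = -0.5.
D = -0.5*(1 - 2.133333 - 0.057143) = 0.5952

0.5952


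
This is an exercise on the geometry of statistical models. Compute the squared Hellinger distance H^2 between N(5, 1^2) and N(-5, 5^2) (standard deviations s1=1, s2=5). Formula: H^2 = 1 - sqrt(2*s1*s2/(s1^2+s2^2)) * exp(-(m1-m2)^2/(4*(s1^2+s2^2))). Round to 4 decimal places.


Squared Hellinger distance for Gaussians:
H^2 = 1 - sqrt(2*s1*s2/(s1^2+s2^2)) * exp(-(m1-m2)^2/(4*(s1^2+s2^2))).
s1^2 = 1, s2^2 = 25, s1^2+s2^2 = 26.
sqrt(2*1*5/(26)) = 0.620174.
(m1-m2)^2 = (10)^2 = 100.
exp(-100/(4*26)) = exp(-0.961538) = 0.382304.
H^2 = 1 - 0.620174*0.382304 = 0.7629

0.7629


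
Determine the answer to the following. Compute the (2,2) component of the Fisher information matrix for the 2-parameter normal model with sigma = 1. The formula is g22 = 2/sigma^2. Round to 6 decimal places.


For the 2-parameter normal family, the Fisher metric has:
  g11 = 1/sigma^2, g22 = 2/sigma^2.
sigma = 1, sigma^2 = 1.
g22 = 2.000000

2.000000


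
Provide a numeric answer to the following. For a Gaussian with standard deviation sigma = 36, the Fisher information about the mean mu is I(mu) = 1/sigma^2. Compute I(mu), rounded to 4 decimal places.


The Fisher information for the mean of a normal distribution is I(mu) = 1/sigma^2.
sigma = 36, so sigma^2 = 1296.
I(mu) = 1/1296 = 0.0008

0.0008


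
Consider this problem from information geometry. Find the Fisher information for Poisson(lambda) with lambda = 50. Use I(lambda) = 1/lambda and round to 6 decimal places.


Fisher information for Poisson: I(lambda) = 1/lambda.
lambda = 50.
I(lambda) = 1/50 = 0.020000

0.020000


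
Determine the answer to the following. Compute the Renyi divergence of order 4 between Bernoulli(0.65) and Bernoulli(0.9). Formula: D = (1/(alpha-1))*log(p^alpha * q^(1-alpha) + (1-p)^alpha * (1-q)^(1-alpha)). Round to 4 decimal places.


Renyi divergence of order alpha between Bernoulli distributions:
D = (1/(alpha-1))*log(p^alpha * q^(1-alpha) + (1-p)^alpha * (1-q)^(1-alpha)).
alpha = 4, p = 0.65, q = 0.9.
p^alpha * q^(1-alpha) = 0.65^4 * 0.9^-3 = 0.244865.
(1-p)^alpha * (1-q)^(1-alpha) = 0.35^4 * 0.1^-3 = 15.00625.
sum = 0.244865 + 15.00625 = 15.251115.
D = (1/3)*log(15.251115) = 0.9082

0.9082


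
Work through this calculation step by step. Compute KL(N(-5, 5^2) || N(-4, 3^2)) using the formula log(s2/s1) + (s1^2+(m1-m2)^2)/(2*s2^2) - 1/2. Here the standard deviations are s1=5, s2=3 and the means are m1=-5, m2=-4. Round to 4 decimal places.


KL divergence between normal distributions:
KL = log(s2/s1) + (s1^2 + (m1-m2)^2)/(2*s2^2) - 1/2.
log(3/5) = -0.510826.
(5^2 + (-5--4)^2)/(2*3^2) = (25 + 1)/18 = 1.444444.
KL = -0.510826 + 1.444444 - 0.5 = 0.4336

0.4336


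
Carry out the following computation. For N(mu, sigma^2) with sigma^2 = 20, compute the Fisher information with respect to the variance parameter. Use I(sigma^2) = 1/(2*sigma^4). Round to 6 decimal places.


Fisher information for variance: I(sigma^2) = 1/(2*sigma^4).
sigma^2 = 20, so sigma^4 = 400.
I = 1/(2*400) = 1/800 = 0.001250

0.001250


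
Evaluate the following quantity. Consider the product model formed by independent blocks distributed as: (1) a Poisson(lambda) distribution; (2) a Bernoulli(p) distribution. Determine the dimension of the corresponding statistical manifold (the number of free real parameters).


The dimension of a statistical manifold equals the number of free
(independent) real parameters of the model. For a product of independent
blocks the parameter counts add.
- Poisson (lambda): 1.
- Bernoulli (p): 1.
Total = 1 + 1 = 2.
Dimension = 2

2


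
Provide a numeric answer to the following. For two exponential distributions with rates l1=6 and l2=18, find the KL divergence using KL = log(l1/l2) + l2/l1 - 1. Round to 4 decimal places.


KL divergence for exponential family:
KL = log(l1/l2) + l2/l1 - 1.
log(6/18) = -1.098612.
18/6 = 3.0.
KL = -1.098612 + 3.0 - 1 = 0.9014

0.9014


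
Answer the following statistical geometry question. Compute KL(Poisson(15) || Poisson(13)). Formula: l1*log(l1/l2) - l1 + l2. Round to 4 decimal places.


KL divergence for Poisson:
KL = l1*log(l1/l2) - l1 + l2.
l1 = 15, l2 = 13.
log(15/13) = 0.143101.
l1*log(l1/l2) = 15 * 0.143101 = 2.146513.
KL = 2.146513 - 15 + 13 = 0.1465

0.1465


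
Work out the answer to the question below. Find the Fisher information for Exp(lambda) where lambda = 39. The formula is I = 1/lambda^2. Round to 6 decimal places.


Fisher information for exponential: I(lambda) = 1/lambda^2.
lambda = 39, lambda^2 = 1521.
I = 1/1521 = 0.000657

0.000657


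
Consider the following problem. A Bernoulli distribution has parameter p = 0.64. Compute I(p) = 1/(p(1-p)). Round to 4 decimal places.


For Bernoulli(p), Fisher information is I(p) = 1/(p*(1-p)).
p = 0.64, 1-p = 0.36.
p*(1-p) = 0.2304.
I(p) = 1/0.2304 = 4.3403

4.3403


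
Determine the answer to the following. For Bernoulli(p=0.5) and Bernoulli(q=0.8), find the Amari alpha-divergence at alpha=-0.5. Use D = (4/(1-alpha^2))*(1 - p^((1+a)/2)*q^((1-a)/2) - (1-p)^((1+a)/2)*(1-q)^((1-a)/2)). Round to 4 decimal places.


Amari alpha-divergence:
D = (4/(1-alpha^2))*(1 - p^((1+a)/2)*q^((1-a)/2) - (1-p)^((1+a)/2)*(1-q)^((1-a)/2)).
alpha = -0.5, p = 0.5, q = 0.8.
e1 = (1+alpha)/2 = 0.25, e2 = (1-alpha)/2 = 0.75.
t1 = p^e1 * q^e2 = 0.5^0.25 * 0.8^0.75 = 0.711312.
t2 = (1-p)^e1 * (1-q)^e2 = 0.5^0.25 * 0.2^0.75 = 0.251487.
4/(1-alpha^2) = 5.333333.
D = 5.333333*(1 - 0.711312 - 0.251487) = 0.1984

0.1984


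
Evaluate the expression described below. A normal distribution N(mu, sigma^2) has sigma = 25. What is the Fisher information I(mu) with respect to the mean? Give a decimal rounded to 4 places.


The Fisher information for the mean of a normal distribution is I(mu) = 1/sigma^2.
sigma = 25, so sigma^2 = 625.
I(mu) = 1/625 = 0.0016

0.0016


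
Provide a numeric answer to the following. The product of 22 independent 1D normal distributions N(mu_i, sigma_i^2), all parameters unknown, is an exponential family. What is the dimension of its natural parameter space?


Exponential family dimension calculation:
Each univariate normal has two natural parameters (mu/sigma^2 and -1/(2 sigma^2)).
With 22 independent components, dim = 2 * 22 = 44.

44


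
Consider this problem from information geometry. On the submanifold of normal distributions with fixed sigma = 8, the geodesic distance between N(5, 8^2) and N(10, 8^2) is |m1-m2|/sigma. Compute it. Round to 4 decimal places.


On the fixed-variance normal subfamily, geodesic distance = |m1-m2|/sigma.
|5 - 10| = 5.
sigma = 8.
d = 5/8 = 0.6250

0.6250


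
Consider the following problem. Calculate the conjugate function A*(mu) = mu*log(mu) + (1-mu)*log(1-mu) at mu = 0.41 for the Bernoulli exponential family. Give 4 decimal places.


Legendre transform for Bernoulli:
A*(mu) = mu*log(mu) + (1-mu)*log(1-mu).
mu = 0.41, 1-mu = 0.59.
mu*log(mu) = 0.41*log(0.41) = -0.365555.
(1-mu)*log(1-mu) = 0.59*log(0.59) = -0.311303.
A* = -0.365555 + -0.311303 = -0.6769

-0.6769


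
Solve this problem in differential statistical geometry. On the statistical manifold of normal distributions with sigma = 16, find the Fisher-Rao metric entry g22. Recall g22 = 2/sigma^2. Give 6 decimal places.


For the 2-parameter normal family, the Fisher metric has:
  g11 = 1/sigma^2, g22 = 2/sigma^2.
sigma = 16, sigma^2 = 256.
g22 = 0.007813

0.007813


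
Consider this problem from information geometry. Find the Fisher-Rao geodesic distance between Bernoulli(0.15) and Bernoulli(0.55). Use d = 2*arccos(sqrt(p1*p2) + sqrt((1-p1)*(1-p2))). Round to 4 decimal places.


Geodesic distance on Bernoulli manifold:
d(p1,p2) = 2*arccos(sqrt(p1*p2) + sqrt((1-p1)*(1-p2))).
sqrt(p1*p2) = sqrt(0.15*0.55) = 0.287228.
sqrt((1-p1)*(1-p2)) = sqrt(0.85*0.45) = 0.618466.
arg = 0.287228 + 0.618466 = 0.905694.
d = 2*arccos(0.905694) = 0.8756

0.8756


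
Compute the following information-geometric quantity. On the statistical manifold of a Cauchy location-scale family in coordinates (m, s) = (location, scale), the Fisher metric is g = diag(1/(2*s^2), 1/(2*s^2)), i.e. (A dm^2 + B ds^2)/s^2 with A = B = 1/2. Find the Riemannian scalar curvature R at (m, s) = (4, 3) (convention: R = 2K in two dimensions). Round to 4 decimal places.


The metric has the form g = (A dm^2 + B ds^2)/s^2 with A = 1/2, B = 1/2.
Substitute u = sqrt(A/B)*m: g = B*(du^2 + ds^2)/s^2, i.e. B times the
Poincare upper half-plane metric, which has constant Gaussian curvature -1.
Scaling a 2D metric by a constant c divides the Gaussian curvature by c,
so K = -1/B = -1/(1/2) = -2.0000 everywhere (the point (m, s) = (4, 3) is irrelevant:
the curvature is constant).
Scalar curvature in dimension 2: R = 2K = -2/(1/2) = -4.0000.

-4.0000


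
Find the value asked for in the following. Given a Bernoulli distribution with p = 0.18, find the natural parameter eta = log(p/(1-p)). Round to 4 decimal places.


Natural parameter for Bernoulli: eta = log(p/(1-p)).
p = 0.18, 1-p = 0.82.
p/(1-p) = 0.219512.
eta = log(0.219512) = -1.5163

-1.5163


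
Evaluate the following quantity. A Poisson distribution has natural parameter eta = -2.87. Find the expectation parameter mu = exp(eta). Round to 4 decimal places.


Expectation parameter for Poisson exponential family:
mu = exp(eta).
eta = -2.87.
mu = exp(-2.87) = 0.0567

0.0567


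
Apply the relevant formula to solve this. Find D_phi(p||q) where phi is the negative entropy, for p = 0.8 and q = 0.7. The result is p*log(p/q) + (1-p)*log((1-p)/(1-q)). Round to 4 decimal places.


Bregman divergence with negative entropy generator:
D = p*log(p/q) + (1-p)*log((1-p)/(1-q)).
p = 0.8, q = 0.7.
p*log(p/q) = 0.8*log(0.8/0.7) = 0.106825.
(1-p)*log((1-p)/(1-q)) = 0.2*log(0.2/0.3) = -0.081093.
D = 0.106825 + -0.081093 = 0.0257

0.0257


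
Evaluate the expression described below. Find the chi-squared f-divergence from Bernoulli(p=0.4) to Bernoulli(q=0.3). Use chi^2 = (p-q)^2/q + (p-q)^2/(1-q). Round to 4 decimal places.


Chi-squared divergence between Bernoulli distributions:
chi^2 = (p-q)^2/q + (p-q)^2/(1-q).
p = 0.4, q = 0.3, p-q = 0.1.
(p-q)^2 = 0.01.
term1 = 0.01/0.3 = 0.033333.
term2 = 0.01/0.7 = 0.014286.
chi^2 = 0.033333 + 0.014286 = 0.0476

0.0476


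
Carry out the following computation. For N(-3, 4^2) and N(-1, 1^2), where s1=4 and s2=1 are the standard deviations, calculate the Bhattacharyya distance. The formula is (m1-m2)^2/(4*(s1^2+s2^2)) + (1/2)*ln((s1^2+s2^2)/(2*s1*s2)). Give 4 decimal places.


Bhattacharyya distance between two Gaussians:
DB = (m1-m2)^2/(4*(s1^2+s2^2)) + (1/2)*ln((s1^2+s2^2)/(2*s1*s2)).
(m1-m2)^2 = (-2)^2 = 4.
s1^2+s2^2 = 16 + 1 = 17.
term1 = 4/68 = 0.058824.
term2 = 0.5*ln(17/8.0) = 0.376886.
DB = 0.058824 + 0.376886 = 0.4357

0.4357


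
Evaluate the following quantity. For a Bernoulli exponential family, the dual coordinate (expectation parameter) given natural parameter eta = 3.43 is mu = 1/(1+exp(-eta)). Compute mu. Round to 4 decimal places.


Dual coordinate (expectation parameter) for Bernoulli:
mu = 1/(1+exp(-eta)).
eta = 3.43.
exp(-eta) = exp(-3.43) = 0.032387.
mu = 1/(1+0.032387) = 0.9686

0.9686


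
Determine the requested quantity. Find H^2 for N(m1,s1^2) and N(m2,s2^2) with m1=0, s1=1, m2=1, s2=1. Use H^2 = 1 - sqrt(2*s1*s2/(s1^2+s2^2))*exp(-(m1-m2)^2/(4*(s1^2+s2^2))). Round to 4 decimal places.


Squared Hellinger distance for Gaussians:
H^2 = 1 - sqrt(2*s1*s2/(s1^2+s2^2)) * exp(-(m1-m2)^2/(4*(s1^2+s2^2))).
s1^2 = 1, s2^2 = 1, s1^2+s2^2 = 2.
sqrt(2*1*1/(2)) = 1.0.
(m1-m2)^2 = (-1)^2 = 1.
exp(-1/(4*2)) = exp(-0.125) = 0.882497.
H^2 = 1 - 1.0*0.882497 = 0.1175

0.1175


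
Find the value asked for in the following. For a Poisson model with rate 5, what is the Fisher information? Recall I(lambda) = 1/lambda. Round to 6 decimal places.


Fisher information for Poisson: I(lambda) = 1/lambda.
lambda = 5.
I(lambda) = 1/5 = 0.200000

0.200000


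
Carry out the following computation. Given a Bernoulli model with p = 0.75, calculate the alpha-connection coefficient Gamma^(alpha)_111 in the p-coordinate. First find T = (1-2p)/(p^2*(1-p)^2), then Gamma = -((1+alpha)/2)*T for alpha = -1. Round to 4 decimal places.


Skewness (Amari-Chentsov) tensor: T = (1-2p)/(p^2*(1-p)^2).
p = 0.75, 1-2p = -0.5, p^2 = 0.5625, (1-p)^2 = 0.0625.
T = -0.5/(0.5625 * 0.0625) = -14.222222.
In the p-coordinate, Gamma^(alpha) = Gamma^(0) - (alpha/2)*T with Gamma^(0) = (1/2)*g'(p) = -T/2,
so Gamma^(alpha) = -((1+alpha)/2)*T.
alpha = -1, -(1+alpha)/2 = 0.0.
Gamma = 0.0 * -14.222222 = 0.0000

0.0000


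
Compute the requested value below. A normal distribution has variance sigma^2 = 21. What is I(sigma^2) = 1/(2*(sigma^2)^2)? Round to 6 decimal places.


Fisher information for variance: I(sigma^2) = 1/(2*sigma^4).
sigma^2 = 21, so sigma^4 = 441.
I = 1/(2*441) = 1/882 = 0.001134

0.001134


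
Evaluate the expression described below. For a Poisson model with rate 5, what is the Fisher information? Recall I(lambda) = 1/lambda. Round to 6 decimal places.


Fisher information for Poisson: I(lambda) = 1/lambda.
lambda = 5.
I(lambda) = 1/5 = 0.200000

0.200000


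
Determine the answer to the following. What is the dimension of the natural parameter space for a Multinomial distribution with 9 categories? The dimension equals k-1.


Exponential family dimension calculation:
For Multinomial with k=9 categories, dim = k-1 = 8.

8


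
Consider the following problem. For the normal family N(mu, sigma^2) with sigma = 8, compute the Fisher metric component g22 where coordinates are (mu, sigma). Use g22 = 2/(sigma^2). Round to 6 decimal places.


For the 2-parameter normal family, the Fisher metric has:
  g11 = 1/sigma^2, g22 = 2/sigma^2.
sigma = 8, sigma^2 = 64.
g22 = 0.031250

0.031250


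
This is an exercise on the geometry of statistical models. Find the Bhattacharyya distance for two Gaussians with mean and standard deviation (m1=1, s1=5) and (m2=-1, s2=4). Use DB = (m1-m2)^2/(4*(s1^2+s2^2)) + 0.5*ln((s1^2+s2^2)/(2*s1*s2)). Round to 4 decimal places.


Bhattacharyya distance between two Gaussians:
DB = (m1-m2)^2/(4*(s1^2+s2^2)) + (1/2)*ln((s1^2+s2^2)/(2*s1*s2)).
(m1-m2)^2 = (2)^2 = 4.
s1^2+s2^2 = 25 + 16 = 41.
term1 = 4/164 = 0.02439.
term2 = 0.5*ln(41/40.0) = 0.012346.
DB = 0.02439 + 0.012346 = 0.0367

0.0367


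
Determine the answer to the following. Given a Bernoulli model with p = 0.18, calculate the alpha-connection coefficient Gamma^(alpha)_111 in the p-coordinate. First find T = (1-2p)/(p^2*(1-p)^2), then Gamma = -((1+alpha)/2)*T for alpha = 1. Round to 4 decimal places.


Skewness (Amari-Chentsov) tensor: T = (1-2p)/(p^2*(1-p)^2).
p = 0.18, 1-2p = 0.64, p^2 = 0.0324, (1-p)^2 = 0.6724.
T = 0.64/(0.0324 * 0.6724) = 29.376988.
In the p-coordinate, Gamma^(alpha) = Gamma^(0) - (alpha/2)*T with Gamma^(0) = (1/2)*g'(p) = -T/2,
so Gamma^(alpha) = -((1+alpha)/2)*T.
alpha = 1, -(1+alpha)/2 = -1.0.
Gamma = -1.0 * 29.376988 = -29.3770

-29.3770


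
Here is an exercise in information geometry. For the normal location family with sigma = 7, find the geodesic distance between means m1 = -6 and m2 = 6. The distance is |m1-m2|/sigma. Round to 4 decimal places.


On the fixed-variance normal subfamily, geodesic distance = |m1-m2|/sigma.
|-6 - 6| = 12.
sigma = 7.
d = 12/7 = 1.7143

1.7143


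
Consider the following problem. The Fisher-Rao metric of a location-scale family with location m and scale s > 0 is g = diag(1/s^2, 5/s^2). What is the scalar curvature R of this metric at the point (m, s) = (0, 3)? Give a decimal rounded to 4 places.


The metric has the form g = (A dm^2 + B ds^2)/s^2 with A = 1, B = 5.
Substitute u = sqrt(A/B)*m: g = B*(du^2 + ds^2)/s^2, i.e. B times the
Poincare upper half-plane metric, which has constant Gaussian curvature -1.
Scaling a 2D metric by a constant c divides the Gaussian curvature by c,
so K = -1/B = -1/(5) = -0.2000 everywhere (the point (m, s) = (0, 3) is irrelevant:
the curvature is constant).
Scalar curvature in dimension 2: R = 2K = -2/(5) = -0.4000.

-0.4000


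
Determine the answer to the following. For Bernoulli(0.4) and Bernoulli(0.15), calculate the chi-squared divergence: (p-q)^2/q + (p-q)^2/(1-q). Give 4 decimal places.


Chi-squared divergence between Bernoulli distributions:
chi^2 = (p-q)^2/q + (p-q)^2/(1-q).
p = 0.4, q = 0.15, p-q = 0.25.
(p-q)^2 = 0.0625.
term1 = 0.0625/0.15 = 0.416667.
term2 = 0.0625/0.85 = 0.073529.
chi^2 = 0.416667 + 0.073529 = 0.4902

0.4902


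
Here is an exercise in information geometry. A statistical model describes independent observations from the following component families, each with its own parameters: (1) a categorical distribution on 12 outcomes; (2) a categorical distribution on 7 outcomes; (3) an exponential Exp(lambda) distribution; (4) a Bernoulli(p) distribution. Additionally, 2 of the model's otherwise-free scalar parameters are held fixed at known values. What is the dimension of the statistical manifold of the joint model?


The dimension of a statistical manifold equals the number of free
(independent) real parameters of the model. For a product of independent
blocks the parameter counts add.
- categorical on 12 outcomes (probabilities sum to 1): 12-1 = 11.
- categorical on 7 outcomes (probabilities sum to 1): 7-1 = 6.
- exponential (lambda): 1.
- Bernoulli (p): 1.
Total = 11 + 6 + 1 + 1 = 19.
2 parameter(s) fixed at known values: 19 - 2 = 17.
Dimension = 17

17


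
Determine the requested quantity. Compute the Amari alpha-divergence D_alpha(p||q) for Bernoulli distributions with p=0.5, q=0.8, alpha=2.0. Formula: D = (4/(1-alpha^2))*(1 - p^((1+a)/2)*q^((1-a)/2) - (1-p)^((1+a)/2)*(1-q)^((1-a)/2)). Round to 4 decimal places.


Amari alpha-divergence:
D = (4/(1-alpha^2))*(1 - p^((1+a)/2)*q^((1-a)/2) - (1-p)^((1+a)/2)*(1-q)^((1-a)/2)).
alpha = 2.0, p = 0.5, q = 0.8.
e1 = (1+alpha)/2 = 1.5, e2 = (1-alpha)/2 = -0.5.
t1 = p^e1 * q^e2 = 0.5^1.5 * 0.8^-0.5 = 0.395285.
t2 = (1-p)^e1 * (1-q)^e2 = 0.5^1.5 * 0.2^-0.5 = 0.790569.
4/(1-alpha^2) = -1.333333.
D = -1.333333*(1 - 0.395285 - 0.790569) = 0.2478

0.2478


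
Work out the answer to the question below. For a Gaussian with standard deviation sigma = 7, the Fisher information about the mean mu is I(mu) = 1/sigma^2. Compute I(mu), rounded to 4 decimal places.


The Fisher information for the mean of a normal distribution is I(mu) = 1/sigma^2.
sigma = 7, so sigma^2 = 49.
I(mu) = 1/49 = 0.0204

0.0204


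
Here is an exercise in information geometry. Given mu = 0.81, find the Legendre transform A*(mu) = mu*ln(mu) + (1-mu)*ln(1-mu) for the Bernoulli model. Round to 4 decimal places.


Legendre transform for Bernoulli:
A*(mu) = mu*log(mu) + (1-mu)*log(1-mu).
mu = 0.81, 1-mu = 0.19.
mu*log(mu) = 0.81*log(0.81) = -0.170684.
(1-mu)*log(1-mu) = 0.19*log(0.19) = -0.315539.
A* = -0.170684 + -0.315539 = -0.4862

-0.4862


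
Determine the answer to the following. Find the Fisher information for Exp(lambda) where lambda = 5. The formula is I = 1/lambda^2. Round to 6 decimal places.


Fisher information for exponential: I(lambda) = 1/lambda^2.
lambda = 5, lambda^2 = 25.
I = 1/25 = 0.040000

0.040000


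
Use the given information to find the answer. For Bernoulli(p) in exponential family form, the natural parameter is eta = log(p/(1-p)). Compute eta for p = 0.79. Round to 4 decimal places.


Natural parameter for Bernoulli: eta = log(p/(1-p)).
p = 0.79, 1-p = 0.21.
p/(1-p) = 3.761905.
eta = log(3.761905) = 1.3249

1.3249


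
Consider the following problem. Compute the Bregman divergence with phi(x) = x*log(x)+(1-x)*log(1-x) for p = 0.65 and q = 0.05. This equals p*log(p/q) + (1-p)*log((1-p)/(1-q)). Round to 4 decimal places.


Bregman divergence with negative entropy generator:
D = p*log(p/q) + (1-p)*log((1-p)/(1-q)).
p = 0.65, q = 0.05.
p*log(p/q) = 0.65*log(0.65/0.05) = 1.667217.
(1-p)*log((1-p)/(1-q)) = 0.35*log(0.35/0.95) = -0.349485.
D = 1.667217 + -0.349485 = 1.3177

1.3177


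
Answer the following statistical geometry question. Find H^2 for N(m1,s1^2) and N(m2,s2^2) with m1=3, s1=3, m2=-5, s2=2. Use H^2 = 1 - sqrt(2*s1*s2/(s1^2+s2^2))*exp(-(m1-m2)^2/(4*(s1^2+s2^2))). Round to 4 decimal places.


Squared Hellinger distance for Gaussians:
H^2 = 1 - sqrt(2*s1*s2/(s1^2+s2^2)) * exp(-(m1-m2)^2/(4*(s1^2+s2^2))).
s1^2 = 9, s2^2 = 4, s1^2+s2^2 = 13.
sqrt(2*3*2/(13)) = 0.960769.
(m1-m2)^2 = (8)^2 = 64.
exp(-64/(4*13)) = exp(-1.230769) = 0.292068.
H^2 = 1 - 0.960769*0.292068 = 0.7194

0.7194


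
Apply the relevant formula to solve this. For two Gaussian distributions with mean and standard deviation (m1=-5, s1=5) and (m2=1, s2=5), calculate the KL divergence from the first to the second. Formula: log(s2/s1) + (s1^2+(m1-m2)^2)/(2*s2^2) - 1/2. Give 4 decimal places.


KL divergence between normal distributions:
KL = log(s2/s1) + (s1^2 + (m1-m2)^2)/(2*s2^2) - 1/2.
log(5/5) = 0.0.
(5^2 + (-5-1)^2)/(2*5^2) = (25 + 36)/50 = 1.22.
KL = 0.0 + 1.22 - 0.5 = 0.7200

0.7200


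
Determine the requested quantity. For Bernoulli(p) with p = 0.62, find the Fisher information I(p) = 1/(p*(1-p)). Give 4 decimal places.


For Bernoulli(p), Fisher information is I(p) = 1/(p*(1-p)).
p = 0.62, 1-p = 0.38.
p*(1-p) = 0.2356.
I(p) = 1/0.2356 = 4.2445

4.2445


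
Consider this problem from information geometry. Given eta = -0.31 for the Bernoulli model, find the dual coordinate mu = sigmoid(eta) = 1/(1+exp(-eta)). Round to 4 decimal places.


Dual coordinate (expectation parameter) for Bernoulli:
mu = 1/(1+exp(-eta)).
eta = -0.31.
exp(-eta) = exp(0.31) = 1.363425.
mu = 1/(1+1.363425) = 0.4231

0.4231


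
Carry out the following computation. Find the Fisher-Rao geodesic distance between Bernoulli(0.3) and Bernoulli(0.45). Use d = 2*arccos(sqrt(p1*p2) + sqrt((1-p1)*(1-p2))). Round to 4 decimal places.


Geodesic distance on Bernoulli manifold:
d(p1,p2) = 2*arccos(sqrt(p1*p2) + sqrt((1-p1)*(1-p2))).
sqrt(p1*p2) = sqrt(0.3*0.45) = 0.367423.
sqrt((1-p1)*(1-p2)) = sqrt(0.7*0.55) = 0.620484.
arg = 0.367423 + 0.620484 = 0.987907.
d = 2*arccos(0.987907) = 0.3113

0.3113


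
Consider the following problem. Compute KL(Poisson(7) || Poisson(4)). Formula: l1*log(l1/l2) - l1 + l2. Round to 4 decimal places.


KL divergence for Poisson:
KL = l1*log(l1/l2) - l1 + l2.
l1 = 7, l2 = 4.
log(7/4) = 0.559616.
l1*log(l1/l2) = 7 * 0.559616 = 3.917311.
KL = 3.917311 - 7 + 4 = 0.9173

0.9173


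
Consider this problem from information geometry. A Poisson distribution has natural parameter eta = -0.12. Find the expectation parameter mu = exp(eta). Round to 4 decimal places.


Expectation parameter for Poisson exponential family:
mu = exp(eta).
eta = -0.12.
mu = exp(-0.12) = 0.8869

0.8869


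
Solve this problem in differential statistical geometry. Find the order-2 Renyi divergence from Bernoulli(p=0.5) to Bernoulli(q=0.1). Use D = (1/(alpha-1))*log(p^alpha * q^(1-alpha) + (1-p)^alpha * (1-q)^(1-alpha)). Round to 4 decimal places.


Renyi divergence of order alpha between Bernoulli distributions:
D = (1/(alpha-1))*log(p^alpha * q^(1-alpha) + (1-p)^alpha * (1-q)^(1-alpha)).
alpha = 2, p = 0.5, q = 0.1.
p^alpha * q^(1-alpha) = 0.5^2 * 0.1^-1 = 2.5.
(1-p)^alpha * (1-q)^(1-alpha) = 0.5^2 * 0.9^-1 = 0.277778.
sum = 2.5 + 0.277778 = 2.777778.
D = (1/1)*log(2.777778) = 1.0217

1.0217


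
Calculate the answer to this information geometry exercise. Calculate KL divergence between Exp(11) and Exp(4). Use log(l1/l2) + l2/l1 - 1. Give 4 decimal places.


KL divergence for exponential family:
KL = log(l1/l2) + l2/l1 - 1.
log(11/4) = 1.011601.
4/11 = 0.363636.
KL = 1.011601 + 0.363636 - 1 = 0.3752

0.3752


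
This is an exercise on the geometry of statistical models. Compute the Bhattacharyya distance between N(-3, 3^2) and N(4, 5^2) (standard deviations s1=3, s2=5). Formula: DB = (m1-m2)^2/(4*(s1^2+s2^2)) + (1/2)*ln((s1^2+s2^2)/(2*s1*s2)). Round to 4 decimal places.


Bhattacharyya distance between two Gaussians:
DB = (m1-m2)^2/(4*(s1^2+s2^2)) + (1/2)*ln((s1^2+s2^2)/(2*s1*s2)).
(m1-m2)^2 = (-7)^2 = 49.
s1^2+s2^2 = 9 + 25 = 34.
term1 = 49/136 = 0.360294.
term2 = 0.5*ln(34/30.0) = 0.062582.
DB = 0.360294 + 0.062582 = 0.4229

0.4229


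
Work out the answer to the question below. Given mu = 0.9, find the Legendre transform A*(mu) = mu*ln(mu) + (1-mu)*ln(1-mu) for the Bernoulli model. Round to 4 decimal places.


Legendre transform for Bernoulli:
A*(mu) = mu*log(mu) + (1-mu)*log(1-mu).
mu = 0.9, 1-mu = 0.1.
mu*log(mu) = 0.9*log(0.9) = -0.094824.
(1-mu)*log(1-mu) = 0.1*log(0.1) = -0.230259.
A* = -0.094824 + -0.230259 = -0.3251

-0.3251


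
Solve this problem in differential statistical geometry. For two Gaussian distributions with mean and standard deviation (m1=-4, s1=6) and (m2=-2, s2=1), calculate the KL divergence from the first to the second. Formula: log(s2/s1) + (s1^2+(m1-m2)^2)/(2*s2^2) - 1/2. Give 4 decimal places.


KL divergence between normal distributions:
KL = log(s2/s1) + (s1^2 + (m1-m2)^2)/(2*s2^2) - 1/2.
log(1/6) = -1.791759.
(6^2 + (-4--2)^2)/(2*1^2) = (36 + 4)/2 = 20.0.
KL = -1.791759 + 20.0 - 0.5 = 17.7082

17.7082


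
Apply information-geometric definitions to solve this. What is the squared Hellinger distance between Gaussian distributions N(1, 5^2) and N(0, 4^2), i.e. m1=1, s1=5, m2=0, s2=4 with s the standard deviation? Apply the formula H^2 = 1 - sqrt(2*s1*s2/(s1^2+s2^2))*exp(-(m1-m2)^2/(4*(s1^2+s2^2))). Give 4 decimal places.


Squared Hellinger distance for Gaussians:
H^2 = 1 - sqrt(2*s1*s2/(s1^2+s2^2)) * exp(-(m1-m2)^2/(4*(s1^2+s2^2))).
s1^2 = 25, s2^2 = 16, s1^2+s2^2 = 41.
sqrt(2*5*4/(41)) = 0.98773.
(m1-m2)^2 = (1)^2 = 1.
exp(-1/(4*41)) = exp(-0.006098) = 0.993921.
H^2 = 1 - 0.98773*0.993921 = 0.0183

0.0183


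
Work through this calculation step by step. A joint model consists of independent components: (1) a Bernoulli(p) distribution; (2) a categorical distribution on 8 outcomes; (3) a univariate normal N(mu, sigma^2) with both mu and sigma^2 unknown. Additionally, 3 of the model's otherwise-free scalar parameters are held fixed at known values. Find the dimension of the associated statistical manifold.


The dimension of a statistical manifold equals the number of free
(independent) real parameters of the model. For a product of independent
blocks the parameter counts add.
- Bernoulli (p): 1.
- categorical on 8 outcomes (probabilities sum to 1): 8-1 = 7.
- normal (mu, sigma^2): 2.
Total = 1 + 7 + 2 = 10.
3 parameter(s) fixed at known values: 10 - 3 = 7.
Dimension = 7

7


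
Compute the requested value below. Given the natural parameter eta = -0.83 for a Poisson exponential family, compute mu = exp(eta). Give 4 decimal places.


Expectation parameter for Poisson exponential family:
mu = exp(eta).
eta = -0.83.
mu = exp(-0.83) = 0.4360

0.4360


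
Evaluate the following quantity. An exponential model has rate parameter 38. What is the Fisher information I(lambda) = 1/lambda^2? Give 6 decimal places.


Fisher information for exponential: I(lambda) = 1/lambda^2.
lambda = 38, lambda^2 = 1444.
I = 1/1444 = 0.000693

0.000693


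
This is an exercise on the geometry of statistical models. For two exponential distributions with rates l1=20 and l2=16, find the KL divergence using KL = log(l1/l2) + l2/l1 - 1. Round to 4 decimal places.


KL divergence for exponential family:
KL = log(l1/l2) + l2/l1 - 1.
log(20/16) = 0.223144.
16/20 = 0.8.
KL = 0.223144 + 0.8 - 1 = 0.0231

0.0231


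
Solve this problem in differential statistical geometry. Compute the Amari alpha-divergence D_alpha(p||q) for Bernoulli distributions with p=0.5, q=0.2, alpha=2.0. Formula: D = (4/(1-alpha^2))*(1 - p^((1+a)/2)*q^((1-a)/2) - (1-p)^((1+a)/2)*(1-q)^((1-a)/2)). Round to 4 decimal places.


Amari alpha-divergence:
D = (4/(1-alpha^2))*(1 - p^((1+a)/2)*q^((1-a)/2) - (1-p)^((1+a)/2)*(1-q)^((1-a)/2)).
alpha = 2.0, p = 0.5, q = 0.2.
e1 = (1+alpha)/2 = 1.5, e2 = (1-alpha)/2 = -0.5.
t1 = p^e1 * q^e2 = 0.5^1.5 * 0.2^-0.5 = 0.790569.
t2 = (1-p)^e1 * (1-q)^e2 = 0.5^1.5 * 0.8^-0.5 = 0.395285.
4/(1-alpha^2) = -1.333333.
D = -1.333333*(1 - 0.790569 - 0.395285) = 0.2478

0.2478


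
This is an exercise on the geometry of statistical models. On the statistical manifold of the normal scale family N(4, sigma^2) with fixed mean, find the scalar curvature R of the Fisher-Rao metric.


This family has a single free parameter, so its statistical manifold
is 1-dimensional. The Riemann curvature tensor of any 1-dimensional
Riemannian manifold vanishes identically, so R = 0.

0


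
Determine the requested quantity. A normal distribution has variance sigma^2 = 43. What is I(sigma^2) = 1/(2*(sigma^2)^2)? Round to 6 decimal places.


Fisher information for variance: I(sigma^2) = 1/(2*sigma^4).
sigma^2 = 43, so sigma^4 = 1849.
I = 1/(2*1849) = 1/3698 = 0.000270

0.000270


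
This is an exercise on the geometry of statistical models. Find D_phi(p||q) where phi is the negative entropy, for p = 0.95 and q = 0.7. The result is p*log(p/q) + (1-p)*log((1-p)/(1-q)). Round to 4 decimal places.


Bregman divergence with negative entropy generator:
D = p*log(p/q) + (1-p)*log((1-p)/(1-q)).
p = 0.95, q = 0.7.
p*log(p/q) = 0.95*log(0.95/0.7) = 0.290113.
(1-p)*log((1-p)/(1-q)) = 0.05*log(0.05/0.3) = -0.089588.
D = 0.290113 + -0.089588 = 0.2005

0.2005


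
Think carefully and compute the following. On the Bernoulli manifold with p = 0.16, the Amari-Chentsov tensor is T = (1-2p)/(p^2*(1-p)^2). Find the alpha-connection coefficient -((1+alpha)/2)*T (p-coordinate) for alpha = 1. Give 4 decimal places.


Skewness (Amari-Chentsov) tensor: T = (1-2p)/(p^2*(1-p)^2).
p = 0.16, 1-2p = 0.68, p^2 = 0.0256, (1-p)^2 = 0.7056.
T = 0.68/(0.0256 * 0.7056) = 37.645266.
In the p-coordinate, Gamma^(alpha) = Gamma^(0) - (alpha/2)*T with Gamma^(0) = (1/2)*g'(p) = -T/2,
so Gamma^(alpha) = -((1+alpha)/2)*T.
alpha = 1, -(1+alpha)/2 = -1.0.
Gamma = -1.0 * 37.645266 = -37.6453

-37.6453


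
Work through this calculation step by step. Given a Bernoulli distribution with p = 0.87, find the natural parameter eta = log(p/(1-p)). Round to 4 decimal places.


Natural parameter for Bernoulli: eta = log(p/(1-p)).
p = 0.87, 1-p = 0.13.
p/(1-p) = 6.692308.
eta = log(6.692308) = 1.9010

1.9010
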